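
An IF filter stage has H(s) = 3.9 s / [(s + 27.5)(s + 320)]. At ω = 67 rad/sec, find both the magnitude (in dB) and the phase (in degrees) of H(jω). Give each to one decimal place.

|H| = -39.1 dB, ∠H = 10.5°

|j67| = 67
|j67 + 27.5| = √(67² + 27.5²) = 72.42
|j67 + 320| = √(67² + 320²) = 326.9
|H(j67)| = 3.9 × 67 / (72.42 × 326.9) = 0.011035
20 log₁₀(0.011035) = -39.14 dB
∠(j67) = 90.00°
∠(j67 + 27.5) = arctan(67/27.5) = 67.68°
∠(j67 + 320) = arctan(67/320) = 11.83°
∠H(j67) = 90.00° − (67.68° + 11.83°) = 10.49°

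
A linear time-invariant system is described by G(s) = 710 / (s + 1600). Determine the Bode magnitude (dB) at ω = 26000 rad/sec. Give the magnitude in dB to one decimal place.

-31.3 dB

|j26000 + 1600| = √(26000² + 1600²) = 2.605e+04
|G(j26000)| = 710 / 2.605e+04 = 0.027256
20 log₁₀(0.027256) = -31.29 dB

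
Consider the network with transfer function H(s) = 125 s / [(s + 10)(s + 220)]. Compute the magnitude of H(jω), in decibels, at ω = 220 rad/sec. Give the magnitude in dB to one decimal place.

|j220| = 220
|j220 + 10| = √(220² + 10²) = 220.2
|j220 + 220| = √(220² + 220²) = 311.1
|H(j220)| = 125 × 220 / (220.2 × 311.1) = 0.40135
20 log₁₀(0.40135) = -7.93 dB

-7.9 dB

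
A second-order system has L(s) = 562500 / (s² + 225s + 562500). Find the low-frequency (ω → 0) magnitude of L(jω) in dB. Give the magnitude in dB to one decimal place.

0.0 dB

L(0) = 562500 / 562500 = 1
20 log₁₀(1) = 0.00 dB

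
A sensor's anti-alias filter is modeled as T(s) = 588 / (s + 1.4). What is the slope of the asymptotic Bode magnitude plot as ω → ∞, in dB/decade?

-20 dB/decade

With 0 zeros and 1 pole, the high-frequency asymptotic slope is 20 × (0 − 1) = -20 dB/decade.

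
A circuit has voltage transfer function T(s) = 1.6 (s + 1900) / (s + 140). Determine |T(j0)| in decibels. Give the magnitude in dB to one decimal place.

26.7 dB

T(0) = 1.6 × 1900 / 140 = 21.714
20 log₁₀(21.714) = 26.73 dB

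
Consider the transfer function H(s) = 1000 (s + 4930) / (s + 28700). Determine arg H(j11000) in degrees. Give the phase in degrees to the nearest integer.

∠(j11000 + 4930) = arctan(11000/4930) = 65.86°
∠(j11000 + 28700) = arctan(11000/28700) = 20.97°
∠H(j11000) = 65.86° − 20.97° = 44.89°

45°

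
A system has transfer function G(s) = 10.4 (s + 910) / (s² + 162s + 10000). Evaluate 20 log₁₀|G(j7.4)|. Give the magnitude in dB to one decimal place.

|j7.4 + 910| = √(7.4² + 910²) = 910
|(j7.4)² + 162(j7.4) + 10000| = |9945.2 + j1198.8| = 1.002e+04
|G(j7.4)| = 10.4 × 910 / 1.002e+04 = 0.9448
20 log₁₀(0.9448) = -0.49 dB

-0.5 dB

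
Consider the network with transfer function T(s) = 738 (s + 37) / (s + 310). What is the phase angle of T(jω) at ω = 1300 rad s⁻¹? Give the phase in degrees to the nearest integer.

∠(j1300 + 37) = arctan(1300/37) = 88.37°
∠(j1300 + 310) = arctan(1300/310) = 76.59°
∠T(j1300) = 88.37° − 76.59° = 11.78°

12°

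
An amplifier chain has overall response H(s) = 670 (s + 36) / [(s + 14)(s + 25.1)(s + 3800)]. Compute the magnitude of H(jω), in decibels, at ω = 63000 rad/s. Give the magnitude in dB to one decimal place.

-135.5 dB

|j63000 + 36| = √(63000² + 36²) = 6.3e+04
|j63000 + 14| = √(63000² + 14²) = 6.3e+04
|j63000 + 25.1| = √(63000² + 25.1²) = 6.3e+04
|j63000 + 3800| = √(63000² + 3800²) = 6.311e+04
|H(j63000)| = 670 × 6.3e+04 / (6.3e+04 × 6.3e+04 × 6.311e+04) = 1.685e-07
20 log₁₀(1.685e-07) = -135.47 dB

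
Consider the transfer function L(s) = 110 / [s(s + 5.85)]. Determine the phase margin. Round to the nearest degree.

Gain crossover: |L(jω)| = 1 at ω ≈ 9.71 rad/s.
∠L(j9.71) = −90° − arctan(9.71/5.85) ≈ -148.92°
PM = 180° + (-148.92°) = 31.08°

31°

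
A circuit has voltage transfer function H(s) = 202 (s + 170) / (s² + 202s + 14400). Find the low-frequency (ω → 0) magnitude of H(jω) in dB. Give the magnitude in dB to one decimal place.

7.5 dB

H(0) = 202 × 170 / 14400 = 2.3847
20 log₁₀(2.3847) = 7.55 dB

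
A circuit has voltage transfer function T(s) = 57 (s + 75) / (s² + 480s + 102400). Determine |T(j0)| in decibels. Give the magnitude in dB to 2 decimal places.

-27.59 dB

T(0) = 57 × 75 / 102400 = 0.041748
20 log₁₀(0.041748) = -27.587 dB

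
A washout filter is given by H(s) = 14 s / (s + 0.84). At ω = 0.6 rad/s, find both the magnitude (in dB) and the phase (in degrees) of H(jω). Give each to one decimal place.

|H| = 18.2 dB, ∠H = 54.5°

|j0.6| = 0.6
|j0.6 + 0.84| = √(0.6² + 0.84²) = 1.032
|H(j0.6)| = 14 × 0.6 / 1.032 = 8.1373
20 log₁₀(8.1373) = 18.21 dB
∠(j0.6) = 90.00°
∠(j0.6 + 0.84) = arctan(0.6/0.84) = 35.54°
∠H(j0.6) = 90.00° − 35.54° = 54.46°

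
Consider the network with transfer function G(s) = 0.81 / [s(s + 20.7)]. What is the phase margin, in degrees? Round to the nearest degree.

Gain crossover: |G(jω)| = 1 at ω ≈ 0.0391 rad/s.
∠G(j0.0391) = −90° − arctan(0.0391/20.7) ≈ -90.11°
PM = 180° + (-90.11°) = 89.89°

90 deg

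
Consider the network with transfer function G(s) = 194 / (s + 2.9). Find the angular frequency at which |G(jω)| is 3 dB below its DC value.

For a single-pole low-pass, the −3 dB point is at the pole: ω = 2.9 rad s⁻¹.

2.9 rad s⁻¹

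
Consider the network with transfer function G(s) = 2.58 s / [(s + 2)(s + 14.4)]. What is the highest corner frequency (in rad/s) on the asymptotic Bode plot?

14.4 rad/s

Break frequencies occur at each pole and zero magnitude: 2 rad/s, 14.4 rad/s.
The highest is 14.4 rad/s.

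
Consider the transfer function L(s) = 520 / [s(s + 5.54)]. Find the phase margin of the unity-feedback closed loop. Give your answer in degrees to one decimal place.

13.9 deg

Gain crossover: |L(jω)| = 1 at ω ≈ 22.5 rad/sec.
∠L(j22.5) = −90° − arctan(22.5/5.54) ≈ -166.15°
PM = 180° + (-166.15°) = 13.85°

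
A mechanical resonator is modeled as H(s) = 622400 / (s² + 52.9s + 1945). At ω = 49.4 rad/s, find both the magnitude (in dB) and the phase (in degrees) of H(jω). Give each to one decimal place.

|(j49.4)² + 52.9(j49.4) + 1945| = |-495.36 + j2613.3| = 2660
|H(j49.4)| = 622400 / 2660 = 234
20 log₁₀(234) = 47.38 dB
∠[(j49.4)² + 52.9(j49.4) + 1945] = ∠[-495.36 + j2613.3] = 100.73°
∠H(j49.4) = −100.73° = -100.73°

|H| = 47.4 dB, ∠H = -100.7 deg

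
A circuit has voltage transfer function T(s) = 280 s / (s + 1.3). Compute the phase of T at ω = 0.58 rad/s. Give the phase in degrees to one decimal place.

66.0°

∠(j0.58) = 90.00°
∠(j0.58 + 1.3) = arctan(0.58/1.3) = 24.04°
∠T(j0.58) = 90.00° − 24.04° = 65.96°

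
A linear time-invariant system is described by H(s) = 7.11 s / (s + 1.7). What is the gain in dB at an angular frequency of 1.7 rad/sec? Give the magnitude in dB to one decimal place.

|j1.7| = 1.7
|j1.7 + 1.7| = √(1.7² + 1.7²) = 2.404
|H(j1.7)| = 7.11 × 1.7 / 2.404 = 5.0275
20 log₁₀(5.0275) = 14.03 dB

14.0 dB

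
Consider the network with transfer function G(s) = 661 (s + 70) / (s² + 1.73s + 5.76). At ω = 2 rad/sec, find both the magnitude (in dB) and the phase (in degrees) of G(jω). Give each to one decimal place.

|j2 + 70| = √(2² + 70²) = 70.03
|(j2)² + 1.73(j2) + 5.76| = |1.76 + j3.46| = 3.882
|G(j2)| = 661 × 70.03 / 3.882 = 11924
20 log₁₀(11924) = 81.53 dB
∠(j2 + 70) = arctan(2/70) = 1.64°
∠[(j2)² + 1.73(j2) + 5.76] = ∠[1.76 + j3.46] = 63.04°
∠G(j2) = 1.64° − 63.04° = -61.40°

|G| = 81.5 dB, ∠G = -61.4°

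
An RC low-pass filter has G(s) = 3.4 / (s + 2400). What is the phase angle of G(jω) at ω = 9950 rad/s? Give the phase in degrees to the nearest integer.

-76 deg

∠(j9950 + 2400) = arctan(9950/2400) = 76.44°
∠G(j9950) = −76.44° = -76.44°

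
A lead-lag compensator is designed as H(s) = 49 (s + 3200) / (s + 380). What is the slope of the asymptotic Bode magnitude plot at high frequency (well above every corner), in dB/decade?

0 dB/decade

With 1 zero and 1 pole, the high-frequency asymptotic slope is 20 × (1 − 1) = 0 dB/decade.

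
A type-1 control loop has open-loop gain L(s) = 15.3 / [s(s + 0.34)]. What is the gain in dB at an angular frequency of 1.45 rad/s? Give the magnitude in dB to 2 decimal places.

17.01 dB

|j1.45 + 0.34| = √(1.45² + 0.34²) = 1.489
|j1.45| = 1.45
|L(j1.45)| = 15.3 / (1.489 × 1.45) = 7.0849
20 log₁₀(7.0849) = 17.007 dB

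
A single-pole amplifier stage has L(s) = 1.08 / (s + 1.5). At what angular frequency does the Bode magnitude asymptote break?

1.5 rad/sec

The single real pole at s = −1.5 gives a corner at ω = 1.5 rad/sec.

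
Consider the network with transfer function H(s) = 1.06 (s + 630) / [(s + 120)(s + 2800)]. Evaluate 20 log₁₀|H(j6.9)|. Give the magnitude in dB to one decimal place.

|j6.9 + 630| = √(6.9² + 630²) = 630
|j6.9 + 120| = √(6.9² + 120²) = 120.2
|j6.9 + 2800| = √(6.9² + 2800²) = 2800
|H(j6.9)| = 1.06 × 630 / (120.2 × 2800) = 0.0019843
20 log₁₀(0.0019843) = -54.05 dB

-54.0 dB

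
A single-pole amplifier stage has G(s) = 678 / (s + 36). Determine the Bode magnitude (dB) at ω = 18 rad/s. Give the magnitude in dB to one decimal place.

24.5 dB

|j18 + 36| = √(18² + 36²) = 40.25
|G(j18)| = 678 / 40.25 = 16.845
20 log₁₀(16.845) = 24.53 dB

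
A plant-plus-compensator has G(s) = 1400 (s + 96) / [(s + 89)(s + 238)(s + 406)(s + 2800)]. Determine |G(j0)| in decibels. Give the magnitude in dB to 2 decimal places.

G(0) = 1400 × 96 / (89 × 238 × 406 × 2800) = 5.5815e-06
20 log₁₀(5.5815e-06) = -105.065 dB

-105.07 dB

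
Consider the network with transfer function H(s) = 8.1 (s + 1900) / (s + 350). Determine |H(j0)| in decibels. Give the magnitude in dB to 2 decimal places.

H(0) = 8.1 × 1900 / 350 = 43.971
20 log₁₀(43.971) = 32.863 dB

32.86 dB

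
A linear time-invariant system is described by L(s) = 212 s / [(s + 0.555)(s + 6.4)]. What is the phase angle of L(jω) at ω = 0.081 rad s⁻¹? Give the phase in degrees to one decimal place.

∠(j0.081) = 90.00°
∠(j0.081 + 0.555) = arctan(0.081/0.555) = 8.30°
∠(j0.081 + 6.4) = arctan(0.081/6.4) = 0.73°
∠L(j0.081) = 90.00° − (8.30° + 0.73°) = 80.97°

81.0°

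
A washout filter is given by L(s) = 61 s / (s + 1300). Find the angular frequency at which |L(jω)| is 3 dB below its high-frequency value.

For a single-pole high-pass, the −3 dB point is at the pole: ω = 1300 rad/s.

1300 rad/s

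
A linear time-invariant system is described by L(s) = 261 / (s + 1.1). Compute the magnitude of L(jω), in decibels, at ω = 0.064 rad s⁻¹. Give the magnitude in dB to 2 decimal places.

|j0.064 + 1.1| = √(0.064² + 1.1²) = 1.102
|L(j0.064)| = 261 / 1.102 = 236.87
20 log₁₀(236.87) = 47.490 dB

47.49 dB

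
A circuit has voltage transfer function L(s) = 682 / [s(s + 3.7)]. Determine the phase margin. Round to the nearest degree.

Gain crossover: |L(jω)| = 1 at ω ≈ 26 rad/s.
∠L(j26) = −90° − arctan(26/3.7) ≈ -171.90°
PM = 180° + (-171.90°) = 8.10°

8 deg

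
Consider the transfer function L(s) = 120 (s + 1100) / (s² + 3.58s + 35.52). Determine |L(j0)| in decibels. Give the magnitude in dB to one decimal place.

71.4 dB

L(0) = 120 × 1100 / 35.52 = 3716.2
20 log₁₀(3716.2) = 71.40 dB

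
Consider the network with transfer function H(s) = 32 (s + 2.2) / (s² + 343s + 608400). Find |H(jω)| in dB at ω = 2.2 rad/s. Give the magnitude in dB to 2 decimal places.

|j2.2 + 2.2| = √(2.2² + 2.2²) = 3.111
|(j2.2)² + 343(j2.2) + 608400| = |6.084e+05 + j754.6| = 6.084e+05
|H(j2.2)| = 32 × 3.111 / 6.084e+05 = 0.00016364
20 log₁₀(0.00016364) = -75.722 dB

-75.72 dB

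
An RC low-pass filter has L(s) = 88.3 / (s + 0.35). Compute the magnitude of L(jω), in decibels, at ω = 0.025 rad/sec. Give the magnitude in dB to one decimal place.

48.0 dB

|j0.025 + 0.35| = √(0.025² + 0.35²) = 0.3509
|L(j0.025)| = 88.3 / 0.3509 = 251.64
20 log₁₀(251.64) = 48.02 dB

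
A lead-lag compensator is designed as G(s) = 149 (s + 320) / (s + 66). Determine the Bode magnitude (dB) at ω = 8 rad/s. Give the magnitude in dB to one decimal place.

57.1 dB

|j8 + 320| = √(8² + 320²) = 320.1
|j8 + 66| = √(8² + 66²) = 66.48
|G(j8)| = 149 × 320.1 / 66.48 = 717.4
20 log₁₀(717.4) = 57.12 dB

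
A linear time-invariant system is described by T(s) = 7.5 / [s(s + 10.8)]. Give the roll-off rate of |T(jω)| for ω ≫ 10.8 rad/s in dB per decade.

With 0 zeros and 2 poles, the high-frequency asymptotic slope is 20 × (0 − 2) = -40 dB/decade.

-40 dB/decade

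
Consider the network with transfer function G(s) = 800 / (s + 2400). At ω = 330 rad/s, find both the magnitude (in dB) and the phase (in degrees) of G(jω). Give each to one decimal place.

|G| = -9.6 dB, ∠G = -7.8 deg

|j330 + 2400| = √(330² + 2400²) = 2423
|G(j330)| = 800 / 2423 = 0.33023
20 log₁₀(0.33023) = -9.62 dB
∠(j330 + 2400) = arctan(330/2400) = 7.83°
∠G(j330) = −7.83° = -7.83°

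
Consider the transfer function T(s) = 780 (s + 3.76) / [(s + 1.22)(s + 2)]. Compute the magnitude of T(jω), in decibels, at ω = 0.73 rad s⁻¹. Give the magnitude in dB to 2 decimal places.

59.89 dB

|j0.73 + 3.76| = √(0.73² + 3.76²) = 3.83
|j0.73 + 1.22| = √(0.73² + 1.22²) = 1.422
|j0.73 + 2| = √(0.73² + 2²) = 2.129
|T(j0.73)| = 780 × 3.83 / (1.422 × 2.129) = 986.99
20 log₁₀(986.99) = 59.886 dB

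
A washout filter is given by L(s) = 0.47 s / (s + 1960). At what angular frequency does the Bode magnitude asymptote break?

1960 rad/s

The single real pole at s = −1960 gives a corner at ω = 1960 rad/s.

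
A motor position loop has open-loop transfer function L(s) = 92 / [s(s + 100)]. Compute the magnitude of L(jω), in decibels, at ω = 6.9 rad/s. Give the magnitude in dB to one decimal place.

|j6.9 + 100| = √(6.9² + 100²) = 100.2
|j6.9| = 6.9
|L(j6.9)| = 92 / (100.2 × 6.9) = 0.13302
20 log₁₀(0.13302) = -17.52 dB

-17.5 dB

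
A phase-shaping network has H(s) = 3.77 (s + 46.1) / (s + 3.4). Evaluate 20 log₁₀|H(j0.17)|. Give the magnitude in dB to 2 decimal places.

|j0.17 + 46.1| = √(0.17² + 46.1²) = 46.1
|j0.17 + 3.4| = √(0.17² + 3.4²) = 3.404
|H(j0.17)| = 3.77 × 46.1 / 3.404 = 51.053
20 log₁₀(51.053) = 34.160 dB

34.16 dB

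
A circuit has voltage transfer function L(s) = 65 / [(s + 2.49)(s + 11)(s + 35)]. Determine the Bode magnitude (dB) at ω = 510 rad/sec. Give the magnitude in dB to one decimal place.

|j510 + 2.49| = √(510² + 2.49²) = 510
|j510 + 11| = √(510² + 11²) = 510.1
|j510 + 35| = √(510² + 35²) = 511.2
|L(j510)| = 65 / (510 × 510.1 × 511.2) = 4.8874e-07
20 log₁₀(4.8874e-07) = -126.22 dB

-126.2 dB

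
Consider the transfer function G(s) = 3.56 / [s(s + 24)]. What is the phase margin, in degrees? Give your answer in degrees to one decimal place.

89.6°

Gain crossover: |G(jω)| = 1 at ω ≈ 0.148 rad/sec.
∠G(j0.148) = −90° − arctan(0.148/24) ≈ -90.35°
PM = 180° + (-90.35°) = 89.65°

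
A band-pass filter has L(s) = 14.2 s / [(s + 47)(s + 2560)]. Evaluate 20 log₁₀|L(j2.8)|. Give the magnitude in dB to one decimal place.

-69.6 dB

|j2.8| = 2.8
|j2.8 + 47| = √(2.8² + 47²) = 47.08
|j2.8 + 2560| = √(2.8² + 2560²) = 2560
|L(j2.8)| = 14.2 × 2.8 / (47.08 × 2560) = 0.00032987
20 log₁₀(0.00032987) = -69.63 dB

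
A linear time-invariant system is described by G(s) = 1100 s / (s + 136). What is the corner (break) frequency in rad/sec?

136 rad/sec

The single real pole at s = −136 gives a corner at ω = 136 rad/sec.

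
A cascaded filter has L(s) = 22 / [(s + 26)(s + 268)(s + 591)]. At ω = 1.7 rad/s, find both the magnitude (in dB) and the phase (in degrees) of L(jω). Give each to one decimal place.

|j1.7 + 26| = √(1.7² + 26²) = 26.06
|j1.7 + 268| = √(1.7² + 268²) = 268
|j1.7 + 591| = √(1.7² + 591²) = 591
|L(j1.7)| = 22 / (26.06 × 268 × 591) = 5.3308e-06
20 log₁₀(5.3308e-06) = -105.46 dB
∠(j1.7 + 26) = arctan(1.7/26) = 3.74°
∠(j1.7 + 268) = arctan(1.7/268) = 0.36°
∠(j1.7 + 591) = arctan(1.7/591) = 0.16°
∠L(j1.7) = − (3.74° + 0.36° + 0.16°) = -4.27°

|L| = -105.5 dB, ∠L = -4.3°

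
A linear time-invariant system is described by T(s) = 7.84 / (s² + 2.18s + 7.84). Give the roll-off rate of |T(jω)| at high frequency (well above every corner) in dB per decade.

With 0 zeros and 2 poles, the high-frequency asymptotic slope is 20 × (0 − 2) = -40 dB/decade.

-40 dB/decade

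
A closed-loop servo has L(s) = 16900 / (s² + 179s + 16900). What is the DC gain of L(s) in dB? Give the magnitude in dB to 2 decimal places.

0.00 dB

L(0) = 16900 / 16900 = 1
20 log₁₀(1) = 0.000 dB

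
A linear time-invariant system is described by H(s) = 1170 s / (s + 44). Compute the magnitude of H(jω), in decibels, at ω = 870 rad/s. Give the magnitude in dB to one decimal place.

61.4 dB

|j870| = 870
|j870 + 44| = √(870² + 44²) = 871.1
|H(j870)| = 1170 × 870 / 871.1 = 1168.5
20 log₁₀(1168.5) = 61.35 dB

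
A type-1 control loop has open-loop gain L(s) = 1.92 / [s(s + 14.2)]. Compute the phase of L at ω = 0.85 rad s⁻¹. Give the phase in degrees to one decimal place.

∠(j0.85 + 14.2) = arctan(0.85/14.2) = 3.43°
∠(j0.85) = 90.00°
∠L(j0.85) = − (3.43° + 90.00°) = -93.43°

-93.4°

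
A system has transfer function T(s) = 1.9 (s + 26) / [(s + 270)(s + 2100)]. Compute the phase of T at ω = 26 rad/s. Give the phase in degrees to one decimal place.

38.8°

∠(j26 + 26) = arctan(26/26) = 45.00°
∠(j26 + 270) = arctan(26/270) = 5.50°
∠(j26 + 2100) = arctan(26/2100) = 0.71°
∠T(j26) = 45.00° − (5.50° + 0.71°) = 38.79°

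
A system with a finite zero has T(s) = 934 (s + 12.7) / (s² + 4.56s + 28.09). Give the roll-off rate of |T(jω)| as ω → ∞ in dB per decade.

With 1 zero and 2 poles, the high-frequency asymptotic slope is 20 × (1 − 2) = -20 dB/decade.

-20 dB/decade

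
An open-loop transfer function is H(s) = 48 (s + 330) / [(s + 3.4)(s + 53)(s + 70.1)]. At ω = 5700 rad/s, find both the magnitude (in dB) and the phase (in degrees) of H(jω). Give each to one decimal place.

|H| = -116.6 dB, ∠H = -182.0°

|j5700 + 330| = √(5700² + 330²) = 5710
|j5700 + 3.4| = √(5700² + 3.4²) = 5700
|j5700 + 53| = √(5700² + 53²) = 5700
|j5700 + 70.1| = √(5700² + 70.1²) = 5700
|H(j5700)| = 48 × 5710 / (5700 × 5700 × 5700) = 1.4797e-06
20 log₁₀(1.4797e-06) = -116.60 dB
∠(j5700 + 330) = arctan(5700/330) = 86.69°
∠(j5700 + 3.4) = arctan(5700/3.4) = 89.97°
∠(j5700 + 53) = arctan(5700/53) = 89.47°
∠(j5700 + 70.1) = arctan(5700/70.1) = 89.30°
∠H(j5700) = 86.69° − (89.97° + 89.47° + 89.30°) = -182.04°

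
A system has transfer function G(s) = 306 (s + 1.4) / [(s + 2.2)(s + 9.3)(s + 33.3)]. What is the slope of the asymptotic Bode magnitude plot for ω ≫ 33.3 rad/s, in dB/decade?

With 1 zero and 3 poles, the high-frequency asymptotic slope is 20 × (1 − 3) = -40 dB/decade.

-40 dB/decade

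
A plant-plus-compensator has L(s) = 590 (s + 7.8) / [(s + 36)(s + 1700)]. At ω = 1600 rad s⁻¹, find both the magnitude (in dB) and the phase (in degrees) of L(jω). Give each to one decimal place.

|j1600 + 7.8| = √(1600² + 7.8²) = 1600
|j1600 + 36| = √(1600² + 36²) = 1600
|j1600 + 1700| = √(1600² + 1700²) = 2335
|L(j1600)| = 590 × 1600 / (1600 × 2335) = 0.25267
20 log₁₀(0.25267) = -11.95 dB
∠(j1600 + 7.8) = arctan(1600/7.8) = 89.72°
∠(j1600 + 36) = arctan(1600/36) = 88.71°
∠(j1600 + 1700) = arctan(1600/1700) = 43.26°
∠L(j1600) = 89.72° − (88.71° + 43.26°) = -42.25°

|L| = -11.9 dB, ∠L = -42.3°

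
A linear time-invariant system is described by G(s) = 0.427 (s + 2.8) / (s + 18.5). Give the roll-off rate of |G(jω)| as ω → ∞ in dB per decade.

With 1 zero and 1 pole, the high-frequency asymptotic slope is 20 × (1 − 1) = 0 dB/decade.

0 dB/decade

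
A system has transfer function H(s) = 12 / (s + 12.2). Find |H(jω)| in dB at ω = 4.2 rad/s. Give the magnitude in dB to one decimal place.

-0.6 dB

|j4.2 + 12.2| = √(4.2² + 12.2²) = 12.9
|H(j4.2)| = 12 / 12.9 = 0.93004
20 log₁₀(0.93004) = -0.63 dB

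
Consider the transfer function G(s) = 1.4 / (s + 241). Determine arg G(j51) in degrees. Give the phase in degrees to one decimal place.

∠(j51 + 241) = arctan(51/241) = 11.95°
∠G(j51) = −11.95° = -11.95°

-11.9 deg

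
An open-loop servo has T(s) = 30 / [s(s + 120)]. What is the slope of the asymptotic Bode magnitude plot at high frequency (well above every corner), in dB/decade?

With 0 zeros and 2 poles, the high-frequency asymptotic slope is 20 × (0 − 2) = -40 dB/decade.

-40 dB/decade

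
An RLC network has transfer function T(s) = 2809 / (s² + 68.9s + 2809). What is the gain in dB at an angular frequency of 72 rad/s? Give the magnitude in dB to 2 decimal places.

|(j72)² + 68.9(j72) + 2809| = |-2375 + j4960.8| = 5500
|T(j72)| = 2809 / 5500 = 0.51073
20 log₁₀(0.51073) = -5.836 dB

-5.84 dB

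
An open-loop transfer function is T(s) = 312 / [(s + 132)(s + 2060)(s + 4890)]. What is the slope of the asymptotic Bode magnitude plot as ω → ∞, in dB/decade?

-60 dB/decade

With 0 zeros and 3 poles, the high-frequency asymptotic slope is 20 × (0 − 3) = -60 dB/decade.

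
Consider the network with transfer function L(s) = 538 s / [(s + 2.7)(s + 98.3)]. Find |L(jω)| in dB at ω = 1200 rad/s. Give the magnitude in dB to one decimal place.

-7.0 dB

|j1200| = 1200
|j1200 + 2.7| = √(1200² + 2.7²) = 1200
|j1200 + 98.3| = √(1200² + 98.3²) = 1204
|L(j1200)| = 538 × 1200 / (1200 × 1204) = 0.44684
20 log₁₀(0.44684) = -7.00 dB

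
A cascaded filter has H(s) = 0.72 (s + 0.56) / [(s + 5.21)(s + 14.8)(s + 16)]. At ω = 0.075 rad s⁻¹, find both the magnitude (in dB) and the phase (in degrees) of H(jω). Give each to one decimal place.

|j0.075 + 0.56| = √(0.075² + 0.56²) = 0.565
|j0.075 + 5.21| = √(0.075² + 5.21²) = 5.211
|j0.075 + 14.8| = √(0.075² + 14.8²) = 14.8
|j0.075 + 16| = √(0.075² + 16²) = 16
|H(j0.075)| = 0.72 × 0.565 / (5.211 × 14.8 × 16) = 0.00032969
20 log₁₀(0.00032969) = -69.64 dB
∠(j0.075 + 0.56) = arctan(0.075/0.56) = 7.63°
∠(j0.075 + 5.21) = arctan(0.075/5.21) = 0.82°
∠(j0.075 + 14.8) = arctan(0.075/14.8) = 0.29°
∠(j0.075 + 16) = arctan(0.075/16) = 0.27°
∠H(j0.075) = 7.63° − (0.82° + 0.29° + 0.27°) = 6.24°

|H| = -69.6 dB, ∠H = 6.2°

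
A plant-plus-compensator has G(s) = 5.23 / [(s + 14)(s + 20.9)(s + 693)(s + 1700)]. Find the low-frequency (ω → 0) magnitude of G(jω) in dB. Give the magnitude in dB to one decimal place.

-156.4 dB

G(0) = 5.23 / (14 × 20.9 × 693 × 1700) = 1.5172e-08
20 log₁₀(1.5172e-08) = -156.38 dB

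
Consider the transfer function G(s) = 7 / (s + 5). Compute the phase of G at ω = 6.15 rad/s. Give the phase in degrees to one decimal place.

∠(j6.15 + 5) = arctan(6.15/5) = 50.89°
∠G(j6.15) = −50.89° = -50.89°

-50.9°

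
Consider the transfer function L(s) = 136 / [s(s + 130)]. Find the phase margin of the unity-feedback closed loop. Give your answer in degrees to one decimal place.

89.5°

Gain crossover: |L(jω)| = 1 at ω ≈ 1.05 rad/s.
∠L(j1.05) = −90° − arctan(1.05/130) ≈ -90.46°
PM = 180° + (-90.46°) = 89.54°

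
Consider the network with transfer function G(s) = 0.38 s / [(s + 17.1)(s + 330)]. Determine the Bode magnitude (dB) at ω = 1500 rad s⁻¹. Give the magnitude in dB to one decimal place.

-72.1 dB

|j1500| = 1500
|j1500 + 17.1| = √(1500² + 17.1²) = 1500
|j1500 + 330| = √(1500² + 330²) = 1536
|G(j1500)| = 0.38 × 1500 / (1500 × 1536) = 0.0002474
20 log₁₀(0.0002474) = -72.13 dB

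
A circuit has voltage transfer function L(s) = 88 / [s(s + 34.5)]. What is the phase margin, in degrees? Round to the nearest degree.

Gain crossover: |L(jω)| = 1 at ω ≈ 2.54 rad/s.
∠L(j2.54) = −90° − arctan(2.54/34.5) ≈ -94.22°
PM = 180° + (-94.22°) = 85.78°

86 deg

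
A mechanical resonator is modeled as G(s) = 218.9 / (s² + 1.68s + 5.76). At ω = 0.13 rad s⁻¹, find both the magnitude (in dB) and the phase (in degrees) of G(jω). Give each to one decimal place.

|G| = 31.6 dB, ∠G = -2.2°

|(j0.13)² + 1.68(j0.13) + 5.76| = |5.7431 + j0.2184| = 5.747
|G(j0.13)| = 218.9 / 5.747 = 38.088
20 log₁₀(38.088) = 31.62 dB
∠[(j0.13)² + 1.68(j0.13) + 5.76] = ∠[5.7431 + j0.2184] = 2.18°
∠G(j0.13) = −2.18° = -2.18°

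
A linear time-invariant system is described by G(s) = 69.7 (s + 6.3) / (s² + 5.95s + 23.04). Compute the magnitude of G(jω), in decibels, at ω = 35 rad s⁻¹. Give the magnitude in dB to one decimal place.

6.2 dB

|j35 + 6.3| = √(35² + 6.3²) = 35.56
|(j35)² + 5.95(j35) + 23.04| = |-1202 + j208.25| = 1220
|G(j35)| = 69.7 × 35.56 / 1220 = 2.0319
20 log₁₀(2.0319) = 6.16 dB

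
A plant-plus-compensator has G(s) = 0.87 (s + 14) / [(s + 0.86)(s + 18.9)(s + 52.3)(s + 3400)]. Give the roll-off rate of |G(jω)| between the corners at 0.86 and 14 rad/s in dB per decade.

-20 dB/decade

In this band the factors already past their corner are: pole at 0.86; net slope = -20 dB/decade.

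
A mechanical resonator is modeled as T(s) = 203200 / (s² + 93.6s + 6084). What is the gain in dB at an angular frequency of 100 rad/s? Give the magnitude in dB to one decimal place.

26.0 dB

|(j100)² + 93.6(j100) + 6084| = |-3916 + j9360| = 1.015e+04
|T(j100)| = 203200 / 1.015e+04 = 20.027
20 log₁₀(20.027) = 26.03 dB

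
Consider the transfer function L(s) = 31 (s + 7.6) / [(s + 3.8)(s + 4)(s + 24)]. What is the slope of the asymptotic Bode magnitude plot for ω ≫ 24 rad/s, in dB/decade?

With 1 zero and 3 poles, the high-frequency asymptotic slope is 20 × (1 − 3) = -40 dB/decade.

-40 dB/decade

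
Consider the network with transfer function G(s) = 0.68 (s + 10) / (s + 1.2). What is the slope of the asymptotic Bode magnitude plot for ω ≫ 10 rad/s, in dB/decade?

0 dB/decade

With 1 zero and 1 pole, the high-frequency asymptotic slope is 20 × (1 − 1) = 0 dB/decade.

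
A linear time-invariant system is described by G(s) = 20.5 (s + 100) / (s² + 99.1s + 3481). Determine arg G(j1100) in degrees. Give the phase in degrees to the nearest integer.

∠(j1100 + 100) = arctan(1100/100) = 84.81°
∠[(j1100)² + 99.1(j1100) + 3481] = ∠[-1.2065e+06 + j1.0901e+05] = 174.84°
∠G(j1100) = 84.81° − 174.84° = -90.03°

-90°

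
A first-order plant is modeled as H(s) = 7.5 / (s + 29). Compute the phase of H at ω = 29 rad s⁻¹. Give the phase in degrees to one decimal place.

-45.0°

∠(j29 + 29) = arctan(29/29) = 45.00°
∠H(j29) = −45.00° = -45.00°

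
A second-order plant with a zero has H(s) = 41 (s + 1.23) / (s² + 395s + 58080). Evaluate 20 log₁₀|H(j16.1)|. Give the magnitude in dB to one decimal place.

-38.9 dB

|j16.1 + 1.23| = √(16.1² + 1.23²) = 16.15
|(j16.1)² + 395(j16.1) + 58080| = |57821 + j6359.5| = 5.817e+04
|H(j16.1)| = 41 × 16.15 / 5.817e+04 = 0.011381
20 log₁₀(0.011381) = -38.88 dB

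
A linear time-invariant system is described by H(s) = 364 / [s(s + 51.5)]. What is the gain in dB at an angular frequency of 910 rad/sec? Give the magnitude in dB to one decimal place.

-67.2 dB

|j910 + 51.5| = √(910² + 51.5²) = 911.5
|j910| = 910
|H(j910)| = 364 / (911.5 × 910) = 0.00043886
20 log₁₀(0.00043886) = -67.15 dB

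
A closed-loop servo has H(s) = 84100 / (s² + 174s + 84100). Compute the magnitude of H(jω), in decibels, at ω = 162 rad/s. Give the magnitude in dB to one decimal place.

|(j162)² + 174(j162) + 84100| = |57856 + j28188| = 6.436e+04
|H(j162)| = 84100 / 6.436e+04 = 1.3068
20 log₁₀(1.3068) = 2.32 dB

2.3 dB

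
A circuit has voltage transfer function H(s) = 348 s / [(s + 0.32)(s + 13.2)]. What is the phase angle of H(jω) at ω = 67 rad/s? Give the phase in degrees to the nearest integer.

∠(j67) = 90.00°
∠(j67 + 0.32) = arctan(67/0.32) = 89.73°
∠(j67 + 13.2) = arctan(67/13.2) = 78.85°
∠H(j67) = 90.00° − (89.73° + 78.85°) = -78.58°

-79°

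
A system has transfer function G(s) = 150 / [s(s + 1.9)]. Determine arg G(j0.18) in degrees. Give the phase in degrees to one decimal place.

-95.4°

∠(j0.18 + 1.9) = arctan(0.18/1.9) = 5.41°
∠(j0.18) = 90.00°
∠G(j0.18) = − (5.41° + 90.00°) = -95.41°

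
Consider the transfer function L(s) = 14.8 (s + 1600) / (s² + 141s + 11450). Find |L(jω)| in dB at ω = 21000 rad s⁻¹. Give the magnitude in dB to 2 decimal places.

|j21000 + 1600| = √(21000² + 1600²) = 2.106e+04
|(j21000)² + 141(j21000) + 11450| = |-4.4099e+08 + j2.961e+06| = 4.41e+08
|L(j21000)| = 14.8 × 2.106e+04 / 4.41e+08 = 0.00070681
20 log₁₀(0.00070681) = -63.014 dB

-63.01 dB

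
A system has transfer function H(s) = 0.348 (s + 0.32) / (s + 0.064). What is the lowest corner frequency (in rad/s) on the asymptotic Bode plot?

Break frequencies occur at each pole and zero magnitude: 0.064 rad/s, 0.32 rad/s.
The lowest is 0.064 rad/s.

0.064 rad/s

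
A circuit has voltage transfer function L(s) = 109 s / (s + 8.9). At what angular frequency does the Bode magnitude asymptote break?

8.9 rad/sec

The single real pole at s = −8.9 gives a corner at ω = 8.9 rad/sec.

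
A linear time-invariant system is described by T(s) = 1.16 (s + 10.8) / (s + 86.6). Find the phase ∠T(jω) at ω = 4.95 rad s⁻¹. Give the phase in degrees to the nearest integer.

21 deg

∠(j4.95 + 10.8) = arctan(4.95/10.8) = 24.62°
∠(j4.95 + 86.6) = arctan(4.95/86.6) = 3.27°
∠T(j4.95) = 24.62° − 3.27° = 21.35°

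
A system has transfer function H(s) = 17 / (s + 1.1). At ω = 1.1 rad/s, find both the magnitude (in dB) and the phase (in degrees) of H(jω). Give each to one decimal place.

|H| = 20.8 dB, ∠H = -45.0 deg

|j1.1 + 1.1| = √(1.1² + 1.1²) = 1.556
|H(j1.1)| = 17 / 1.556 = 10.928
20 log₁₀(10.928) = 20.77 dB
∠(j1.1 + 1.1) = arctan(1.1/1.1) = 45.00°
∠H(j1.1) = −45.00° = -45.00°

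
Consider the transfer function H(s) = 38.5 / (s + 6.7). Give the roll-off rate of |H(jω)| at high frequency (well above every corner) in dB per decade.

With 0 zeros and 1 pole, the high-frequency asymptotic slope is 20 × (0 − 1) = -20 dB/decade.

-20 dB/decade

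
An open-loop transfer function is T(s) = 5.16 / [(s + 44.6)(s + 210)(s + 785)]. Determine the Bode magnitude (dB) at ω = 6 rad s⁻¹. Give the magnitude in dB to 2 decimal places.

-123.16 dB

|j6 + 44.6| = √(6² + 44.6²) = 45
|j6 + 210| = √(6² + 210²) = 210.1
|j6 + 785| = √(6² + 785²) = 785
|T(j6)| = 5.16 / (45 × 210.1 × 785) = 6.9525e-07
20 log₁₀(6.9525e-07) = -123.157 dB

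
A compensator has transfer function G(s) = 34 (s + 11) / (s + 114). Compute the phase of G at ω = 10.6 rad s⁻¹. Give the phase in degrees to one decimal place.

∠(j10.6 + 11) = arctan(10.6/11) = 43.94°
∠(j10.6 + 114) = arctan(10.6/114) = 5.31°
∠G(j10.6) = 43.94° − 5.31° = 38.63°

38.6°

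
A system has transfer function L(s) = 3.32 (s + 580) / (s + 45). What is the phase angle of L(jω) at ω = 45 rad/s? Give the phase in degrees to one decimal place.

∠(j45 + 580) = arctan(45/580) = 4.44°
∠(j45 + 45) = arctan(45/45) = 45.00°
∠L(j45) = 4.44° − 45.00° = -40.56°

-40.6°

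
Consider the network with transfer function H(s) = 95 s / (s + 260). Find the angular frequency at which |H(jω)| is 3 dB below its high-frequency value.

260 rad/sec

For a single-pole high-pass, the −3 dB point is at the pole: ω = 260 rad/sec.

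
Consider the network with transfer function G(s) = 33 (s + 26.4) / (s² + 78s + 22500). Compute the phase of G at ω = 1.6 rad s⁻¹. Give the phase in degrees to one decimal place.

3.2°

∠(j1.6 + 26.4) = arctan(1.6/26.4) = 3.47°
∠[(j1.6)² + 78(j1.6) + 22500] = ∠[22497 + j124.8] = 0.32°
∠G(j1.6) = 3.47° − 0.32° = 3.15°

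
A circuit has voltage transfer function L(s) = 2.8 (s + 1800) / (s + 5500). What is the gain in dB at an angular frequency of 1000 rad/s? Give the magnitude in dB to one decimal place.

0.3 dB

|j1000 + 1800| = √(1000² + 1800²) = 2059
|j1000 + 5500| = √(1000² + 5500²) = 5590
|L(j1000)| = 2.8 × 2059 / 5590 = 1.0314
20 log₁₀(1.0314) = 0.27 dB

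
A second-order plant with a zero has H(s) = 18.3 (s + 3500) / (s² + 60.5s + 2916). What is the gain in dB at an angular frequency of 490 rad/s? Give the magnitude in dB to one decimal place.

|j490 + 3500| = √(490² + 3500²) = 3534
|(j490)² + 60.5(j490) + 2916| = |-2.3718e+05 + j29645| = 2.39e+05
|H(j490)| = 18.3 × 3534 / 2.39e+05 = 0.27057
20 log₁₀(0.27057) = -11.35 dB

-11.4 dB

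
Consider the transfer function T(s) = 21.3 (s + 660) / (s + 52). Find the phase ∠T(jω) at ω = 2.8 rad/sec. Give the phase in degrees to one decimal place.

∠(j2.8 + 660) = arctan(2.8/660) = 0.24°
∠(j2.8 + 52) = arctan(2.8/52) = 3.08°
∠T(j2.8) = 0.24° − 3.08° = -2.84°

-2.8°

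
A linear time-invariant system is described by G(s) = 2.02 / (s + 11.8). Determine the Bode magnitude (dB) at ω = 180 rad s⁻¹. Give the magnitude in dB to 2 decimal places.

-39.02 dB

|j180 + 11.8| = √(180² + 11.8²) = 180.4
|G(j180)| = 2.02 / 180.4 = 0.011198
20 log₁₀(0.011198) = -39.017 dB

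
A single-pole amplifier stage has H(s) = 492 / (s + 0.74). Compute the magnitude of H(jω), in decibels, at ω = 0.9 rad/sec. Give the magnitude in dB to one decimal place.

|j0.9 + 0.74| = √(0.9² + 0.74²) = 1.165
|H(j0.9)| = 492 / 1.165 = 422.26
20 log₁₀(422.26) = 52.51 dB

52.5 dB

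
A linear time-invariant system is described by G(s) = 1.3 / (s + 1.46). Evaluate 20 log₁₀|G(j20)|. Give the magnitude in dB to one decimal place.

|j20 + 1.46| = √(20² + 1.46²) = 20.05
|G(j20)| = 1.3 / 20.05 = 0.064827
20 log₁₀(0.064827) = -23.76 dB

-23.8 dB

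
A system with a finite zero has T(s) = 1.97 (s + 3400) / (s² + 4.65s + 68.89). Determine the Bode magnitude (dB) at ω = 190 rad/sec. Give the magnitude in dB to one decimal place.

-14.6 dB

|j190 + 3400| = √(190² + 3400²) = 3405
|(j190)² + 4.65(j190) + 68.89| = |-36031 + j883.5| = 3.604e+04
|T(j190)| = 1.97 × 3405 / 3.604e+04 = 0.18613
20 log₁₀(0.18613) = -14.60 dB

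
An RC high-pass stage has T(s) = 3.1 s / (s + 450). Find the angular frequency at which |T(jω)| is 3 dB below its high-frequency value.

450 rad/sec

For a single-pole high-pass, the −3 dB point is at the pole: ω = 450 rad/sec.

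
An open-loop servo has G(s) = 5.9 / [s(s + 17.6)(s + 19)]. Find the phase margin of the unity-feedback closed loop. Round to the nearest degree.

Gain crossover: |G(jω)| = 1 at ω ≈ 0.0176 rad/s.
∠G(j0.0176) = −90° − arctan(0.0176/17.6) − arctan(0.0176/19) ≈ -90.11°
PM = 180° + (-90.11°) = 89.89°

90°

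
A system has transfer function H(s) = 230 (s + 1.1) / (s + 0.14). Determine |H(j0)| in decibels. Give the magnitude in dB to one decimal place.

H(0) = 230 × 1.1 / 0.14 = 1807.1
20 log₁₀(1807.1) = 65.14 dB

65.1 dB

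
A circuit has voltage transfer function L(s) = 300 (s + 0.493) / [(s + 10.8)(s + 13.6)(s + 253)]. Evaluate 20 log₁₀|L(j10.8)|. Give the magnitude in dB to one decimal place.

-26.3 dB

|j10.8 + 0.493| = √(10.8² + 0.493²) = 10.81
|j10.8 + 10.8| = √(10.8² + 10.8²) = 15.27
|j10.8 + 13.6| = √(10.8² + 13.6²) = 17.37
|j10.8 + 253| = √(10.8² + 253²) = 253.2
|L(j10.8)| = 300 × 10.81 / (15.27 × 17.37 × 253.2) = 0.048287
20 log₁₀(0.048287) = -26.32 dB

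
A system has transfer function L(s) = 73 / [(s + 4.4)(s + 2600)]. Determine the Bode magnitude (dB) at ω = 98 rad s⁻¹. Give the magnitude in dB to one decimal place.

-70.9 dB

|j98 + 4.4| = √(98² + 4.4²) = 98.1
|j98 + 2600| = √(98² + 2600²) = 2602
|L(j98)| = 73 / (98.1 × 2602) = 0.00028601
20 log₁₀(0.00028601) = -70.87 dB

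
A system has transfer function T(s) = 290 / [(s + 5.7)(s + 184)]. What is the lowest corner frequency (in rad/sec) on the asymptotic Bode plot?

Break frequencies occur at each pole and zero magnitude: 5.7 rad/sec, 184 rad/sec.
The lowest is 5.7 rad/sec.

5.7 rad/sec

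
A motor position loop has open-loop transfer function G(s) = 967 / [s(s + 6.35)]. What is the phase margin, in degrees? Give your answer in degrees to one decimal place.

Gain crossover: |G(jω)| = 1 at ω ≈ 30.8 rad/sec.
∠G(j30.8) = −90° − arctan(30.8/6.35) ≈ -168.34°
PM = 180° + (-168.34°) = 11.66°

11.7 deg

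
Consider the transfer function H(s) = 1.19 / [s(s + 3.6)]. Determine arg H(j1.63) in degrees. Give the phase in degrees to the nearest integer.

-114°

∠(j1.63 + 3.6) = arctan(1.63/3.6) = 24.36°
∠(j1.63) = 90.00°
∠H(j1.63) = − (24.36° + 90.00°) = -114.36°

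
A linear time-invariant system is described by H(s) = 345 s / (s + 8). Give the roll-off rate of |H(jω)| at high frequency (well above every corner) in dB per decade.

With 1 zero and 1 pole, the high-frequency asymptotic slope is 20 × (1 − 1) = 0 dB/decade.

0 dB/decade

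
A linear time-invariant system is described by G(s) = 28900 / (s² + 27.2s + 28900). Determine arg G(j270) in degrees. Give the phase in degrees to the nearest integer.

-171°

∠[(j270)² + 27.2(j270) + 28900] = ∠[-44000 + j7344] = 170.52°
∠G(j270) = −170.52° = -170.52°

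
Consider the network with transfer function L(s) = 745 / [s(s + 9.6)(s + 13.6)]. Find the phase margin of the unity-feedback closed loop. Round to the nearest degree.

Gain crossover: |L(jω)| = 1 at ω ≈ 4.81 rad/sec.
∠L(j4.81) = −90° − arctan(4.81/9.6) − arctan(4.81/13.6) ≈ -136.09°
PM = 180° + (-136.09°) = 43.91°

44 deg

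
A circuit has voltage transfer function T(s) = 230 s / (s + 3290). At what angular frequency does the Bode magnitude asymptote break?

3290 rad/s

The single real pole at s = −3290 gives a corner at ω = 3290 rad/s.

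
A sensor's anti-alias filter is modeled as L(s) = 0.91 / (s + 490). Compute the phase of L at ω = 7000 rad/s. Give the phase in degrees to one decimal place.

∠(j7000 + 490) = arctan(7000/490) = 86.00°
∠L(j7000) = −86.00° = -86.00°

-86.0°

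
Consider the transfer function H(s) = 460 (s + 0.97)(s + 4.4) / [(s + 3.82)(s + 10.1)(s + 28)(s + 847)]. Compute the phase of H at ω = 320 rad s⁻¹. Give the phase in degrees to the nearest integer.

-104°

∠(j320 + 0.97) = arctan(320/0.97) = 89.83°
∠(j320 + 4.4) = arctan(320/4.4) = 89.21°
∠(j320 + 3.82) = arctan(320/3.82) = 89.32°
∠(j320 + 10.1) = arctan(320/10.1) = 88.19°
∠(j320 + 28) = arctan(320/28) = 85.00°
∠(j320 + 847) = arctan(320/847) = 20.70°
∠H(j320) = 89.83° + 89.21° − (89.32° + 88.19° + 85.00° + 20.70°) = -104.17°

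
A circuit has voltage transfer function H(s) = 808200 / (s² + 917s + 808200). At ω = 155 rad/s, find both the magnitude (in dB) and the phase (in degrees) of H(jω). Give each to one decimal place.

|(j155)² + 917(j155) + 808200| = |7.8418e+05 + j1.4214e+05| = 7.97e+05
|H(j155)| = 808200 / 7.97e+05 = 1.0141
20 log₁₀(1.0141) = 0.12 dB
∠[(j155)² + 917(j155) + 808200] = ∠[7.8418e+05 + j1.4214e+05] = 10.27°
∠H(j155) = −10.27° = -10.27°

|H| = 0.1 dB, ∠H = -10.3°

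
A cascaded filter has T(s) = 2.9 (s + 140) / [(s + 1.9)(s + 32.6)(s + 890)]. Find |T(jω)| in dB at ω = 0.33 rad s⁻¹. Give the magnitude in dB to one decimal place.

-42.8 dB

|j0.33 + 140| = √(0.33² + 140²) = 140
|j0.33 + 1.9| = √(0.33² + 1.9²) = 1.928
|j0.33 + 32.6| = √(0.33² + 32.6²) = 32.6
|j0.33 + 890| = √(0.33² + 890²) = 890
|T(j0.33)| = 2.9 × 140 / (1.928 × 32.6 × 890) = 0.0072559
20 log₁₀(0.0072559) = -42.79 dB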